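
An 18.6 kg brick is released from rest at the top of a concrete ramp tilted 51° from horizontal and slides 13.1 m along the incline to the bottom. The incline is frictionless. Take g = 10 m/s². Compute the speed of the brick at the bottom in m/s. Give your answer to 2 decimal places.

The weight component along the incline is mg sin 51° = 144.549 N and the normal force is N = mg cos 51° = 117.054 N.
With no friction, a = g sin 51° = 7.7715 m/s².
Starting from rest over a distance of 13.1 m, v² = 2aL = 2 × 7.7715 × 13.1 = 203.6133, so v = 14.2693 m/s.

14.27 m/s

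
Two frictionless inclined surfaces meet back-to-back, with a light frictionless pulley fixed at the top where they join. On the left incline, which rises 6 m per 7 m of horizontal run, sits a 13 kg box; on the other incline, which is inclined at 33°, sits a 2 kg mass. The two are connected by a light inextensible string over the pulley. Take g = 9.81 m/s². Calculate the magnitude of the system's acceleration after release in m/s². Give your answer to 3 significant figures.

4.82 m/s²

Resolve each weight along its own incline: the 13 kg mass has component 13 × 9.81 × sin 40.60° = 82.995 N down its slope, and the 2 kg mass has 2 × 9.81 × sin 33° = 10.686 N down its slope.
The 13 kg side's 82.995 N exceeds the other side's 10.686 N, so that mass slides down and the 2 kg mass slides up. Taking that direction as positive, Newton's second law for the whole system gives 82.995 − 10.686 = (13 + 2) a, so a = 72.309 / 15 = 4.8206 m/s².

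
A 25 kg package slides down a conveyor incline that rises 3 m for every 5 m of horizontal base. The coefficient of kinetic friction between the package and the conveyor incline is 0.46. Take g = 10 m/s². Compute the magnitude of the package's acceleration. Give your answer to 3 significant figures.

1.20 m/s²

Resolving the weight along the incline: the component pulling the package down the slope is mg sin 30.96° = 25 × 10 × 0.5145 = 128.625 N, and the normal force is N = mg cos 30.96° = 25 × 10 × 0.8575 = 214.375 N.
Kinetic friction acts up the slope with magnitude f = μN = 0.46 × 214.375 = 98.613 N.
Net force along the incline is 128.625 − 98.613 = 30.012 N, so a = 30.012 / 25 = 1.2005 m/s².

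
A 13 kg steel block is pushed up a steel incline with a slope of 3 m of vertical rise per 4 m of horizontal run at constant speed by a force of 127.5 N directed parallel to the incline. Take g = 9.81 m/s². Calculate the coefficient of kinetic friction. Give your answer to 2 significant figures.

0.50

At constant speed ΣF = 0 along the incline. The applied 127.5 N acts up the slope; the weight component mg sin 36.87° = 76.518 N and kinetic friction μN both act down the slope.
So 127.5 = 76.518 + μ × 102.024, giving μ = (127.5 − 76.518) / 102.024 = 0.4997.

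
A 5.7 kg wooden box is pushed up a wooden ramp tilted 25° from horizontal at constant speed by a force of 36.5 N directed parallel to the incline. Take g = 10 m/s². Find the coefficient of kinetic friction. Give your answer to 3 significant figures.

0.240

At constant speed ΣF = 0 along the incline. The applied 36.5 N acts up the slope; the weight component mg sin 25° = 24.089 N and kinetic friction μN both act down the slope.
So 36.5 = 24.089 + μ × 51.660, giving μ = (36.5 − 24.089) / 51.660 = 0.2402.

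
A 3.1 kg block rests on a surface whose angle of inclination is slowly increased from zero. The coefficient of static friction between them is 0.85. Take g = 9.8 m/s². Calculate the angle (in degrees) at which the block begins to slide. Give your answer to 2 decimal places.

At the threshold of sliding, static friction is at its maximum μ_s N and exactly balances the weight component along the incline: mg sin θ = μ_s mg cos θ.
Hence tan θ = μ_s = 0.85, so θ = arctan(0.85) = 40.3645°.

40.36°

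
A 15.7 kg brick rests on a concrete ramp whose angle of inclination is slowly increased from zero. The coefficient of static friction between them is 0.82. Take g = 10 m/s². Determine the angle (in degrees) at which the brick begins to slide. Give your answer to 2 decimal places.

At the threshold of sliding, static friction is at its maximum μ_s N and exactly balances the weight component along the incline: mg sin θ = μ_s mg cos θ.
Hence tan θ = μ_s = 0.82, so θ = arctan(0.82) = 39.3518°.

39.35°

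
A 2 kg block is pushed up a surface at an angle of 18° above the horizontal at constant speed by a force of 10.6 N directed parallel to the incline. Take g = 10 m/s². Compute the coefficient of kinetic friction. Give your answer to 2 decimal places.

At constant speed ΣF = 0 along the incline. The applied 10.6 N acts up the slope; the weight component mg sin 18° = 6.180 N and kinetic friction μN both act down the slope.
So 10.6 = 6.180 + μ × 19.021, giving μ = (10.6 − 6.180) / 19.021 = 0.2324.

0.23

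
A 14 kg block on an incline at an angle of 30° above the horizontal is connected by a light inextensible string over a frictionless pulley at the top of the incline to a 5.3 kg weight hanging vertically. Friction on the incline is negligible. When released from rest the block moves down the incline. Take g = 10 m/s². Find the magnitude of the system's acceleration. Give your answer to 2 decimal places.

0.88 m/s²

For the block on the incline: the weight component along the slope is m₁g sin 30° = 14 × 10 × 0.5000 = 70.000 N and the normal force is N = m₁g cos 30° = 121.244 N.
Newton's second law for the block (down-slope positive): 70.000 − T = 14 a. For the hanging weight (upward positive): T − 5.3 × 10 = 5.3 a.
Adding the two equations eliminates T: 17.000 = 19.3 a, so a = 0.8808 m/s².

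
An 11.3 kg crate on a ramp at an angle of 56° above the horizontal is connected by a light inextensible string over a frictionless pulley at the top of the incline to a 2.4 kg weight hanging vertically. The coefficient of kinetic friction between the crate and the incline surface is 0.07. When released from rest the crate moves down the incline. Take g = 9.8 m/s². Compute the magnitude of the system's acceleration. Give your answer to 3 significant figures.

4.67 m/s²

For the crate on the incline: the weight component along the slope is m₁g sin 56° = 11.3 × 9.8 × 0.8290 = 91.803 N and the normal force is N = m₁g cos 56° = 61.925 N.
Kinetic friction opposes the crate's motion down the incline: f = μN = 0.07 × 61.925 = 4.335 N acting up the slope.
Newton's second law for the crate (down-slope positive): 91.803 − 4.335 − T = 11.3 a. For the hanging weight (upward positive): T − 2.4 × 9.8 = 2.4 a.
Adding the two equations eliminates T: 63.948 = 13.7 a, so a = 4.6677 m/s².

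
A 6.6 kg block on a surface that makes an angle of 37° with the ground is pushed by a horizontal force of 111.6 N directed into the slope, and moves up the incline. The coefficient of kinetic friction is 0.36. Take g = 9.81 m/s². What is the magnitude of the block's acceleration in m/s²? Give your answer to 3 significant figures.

The horizontal push has components F cos 37° = 111.6 × 0.7986 = 89.124 N up the incline and F sin 37° = 111.6 × 0.6018 = 67.161 N pressing into the surface.
The normal force is therefore N = mg cos 37° + F sin 37° = 51.706 + 67.161 = 118.867 N, and kinetic friction down the slope is μN = 0.36 × 118.867 = 42.792 N.
Along the incline: F cos 37° − mg sin 37° − μN = ma, so 89.124 − 38.964 − 42.792 = 6.6 a, giving a = 1.1164 m/s².

1.12 m/s²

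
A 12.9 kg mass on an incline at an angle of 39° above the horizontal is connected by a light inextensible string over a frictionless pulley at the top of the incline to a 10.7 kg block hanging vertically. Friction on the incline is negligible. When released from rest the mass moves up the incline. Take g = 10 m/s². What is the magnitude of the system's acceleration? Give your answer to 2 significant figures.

1.1 m/s²

For the mass on the incline: the weight component along the slope is m₁g sin 39° = 12.9 × 10 × 0.6293 = 81.180 N and the normal force is N = m₁g cos 39° = 100.252 N.
Newton's second law for the mass (up-slope positive): T − 81.180 = 12.9 a. For the hanging block (downward positive): 10.7 × 10 − T = 10.7 a.
Adding the two equations eliminates T: 25.820 = 23.6 a, so a = 1.0941 m/s².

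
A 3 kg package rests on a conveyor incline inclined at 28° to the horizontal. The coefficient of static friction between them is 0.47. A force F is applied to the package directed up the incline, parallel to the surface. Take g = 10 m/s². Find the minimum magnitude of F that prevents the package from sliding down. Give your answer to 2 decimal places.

1.63 N

The normal force is N = mg cos 28° = 26.488 N. With F at its minimum the package is on the verge of sliding down, so static friction is at its maximum μ_s N = 0.47 × 26.488 = 12.449 N and acts up the slope.
Equilibrium along the incline: F + μ_s N = mg sin 28°, so F = 14.084 − 12.449 = 1.635 N.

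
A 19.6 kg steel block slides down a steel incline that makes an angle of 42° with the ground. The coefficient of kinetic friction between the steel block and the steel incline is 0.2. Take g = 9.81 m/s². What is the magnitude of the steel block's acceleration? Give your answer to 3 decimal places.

5.106 m/s²

Resolving the weight along the incline: the component pulling the steel block down the slope is mg sin 42° = 19.6 × 9.81 × 0.6691 = 128.652 N, and the normal force is N = mg cos 42° = 19.6 × 9.81 × 0.7431 = 142.880 N.
Kinetic friction acts up the slope with magnitude f = μN = 0.2 × 142.880 = 28.576 N.
Net force along the incline is 128.652 − 28.576 = 100.076 N, so a = 100.076 / 19.6 = 5.1059 m/s².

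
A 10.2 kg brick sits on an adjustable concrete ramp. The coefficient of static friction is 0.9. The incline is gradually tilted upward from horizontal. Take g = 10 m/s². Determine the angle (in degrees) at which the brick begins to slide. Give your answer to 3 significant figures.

42.0°

At the threshold of sliding, static friction is at its maximum μ_s N and exactly balances the weight component along the incline: mg sin θ = μ_s mg cos θ.
Hence tan θ = μ_s = 0.9, so θ = arctan(0.9) = 41.9872°.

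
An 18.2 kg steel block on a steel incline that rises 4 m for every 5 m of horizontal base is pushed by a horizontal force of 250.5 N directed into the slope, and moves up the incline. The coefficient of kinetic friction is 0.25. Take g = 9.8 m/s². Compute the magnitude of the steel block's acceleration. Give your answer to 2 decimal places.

0.56 m/s²

The horizontal push has components F cos 38.66° = 250.5 × 0.7809 = 195.615 N up the incline and F sin 38.66° = 250.5 × 0.6247 = 156.487 N pressing into the surface.
The normal force is therefore N = mg cos 38.66° + F sin 38.66° = 139.281 + 156.487 = 295.768 N, and kinetic friction down the slope is μN = 0.25 × 295.768 = 73.942 N.
Along the incline: F cos 38.66° − mg sin 38.66° − μN = ma, so 195.615 − 111.421 − 73.942 = 18.2 a, giving a = 0.5633 m/s².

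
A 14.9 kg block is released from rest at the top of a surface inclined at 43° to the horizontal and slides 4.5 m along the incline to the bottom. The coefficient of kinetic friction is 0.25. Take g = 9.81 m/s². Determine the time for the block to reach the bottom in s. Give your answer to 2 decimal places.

The weight component along the incline is mg sin 43° = 99.687 N and the normal force is N = mg cos 43° = 106.901 N.
Friction up the slope is f = μN = 0.25 × 106.901 = 26.725 N, so the net downslope force is 99.687 − 26.725 = 72.962 N and a = 72.962 / 14.9 = 4.8968 m/s².
Starting from rest, L = ½at², so t = √(2L/a) = √(2 × 4.5 / 4.8968) = 1.3557 s.

1.36 s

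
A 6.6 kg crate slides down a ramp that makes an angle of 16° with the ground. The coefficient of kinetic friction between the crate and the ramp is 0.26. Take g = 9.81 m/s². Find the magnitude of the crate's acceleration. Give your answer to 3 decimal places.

Resolving the weight along the incline: the component pulling the crate down the slope is mg sin 16° = 6.6 × 9.81 × 0.2756 = 17.844 N, and the normal force is N = mg cos 16° = 6.6 × 9.81 × 0.9613 = 62.240 N.
Kinetic friction acts up the slope with magnitude f = μN = 0.26 × 62.240 = 16.182 N.
Net force along the incline is 17.844 − 16.182 = 1.662 N, so a = 1.662 / 6.6 = 0.2518 m/s².

0.252 m/s²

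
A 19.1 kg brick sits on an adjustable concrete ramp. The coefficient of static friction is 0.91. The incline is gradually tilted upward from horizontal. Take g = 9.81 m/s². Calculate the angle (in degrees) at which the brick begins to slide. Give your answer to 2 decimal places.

42.30°

At the threshold of sliding, static friction is at its maximum μ_s N and exactly balances the weight component along the incline: mg sin θ = μ_s mg cos θ.
Hence tan θ = μ_s = 0.91, so θ = arctan(0.91) = 42.3022°.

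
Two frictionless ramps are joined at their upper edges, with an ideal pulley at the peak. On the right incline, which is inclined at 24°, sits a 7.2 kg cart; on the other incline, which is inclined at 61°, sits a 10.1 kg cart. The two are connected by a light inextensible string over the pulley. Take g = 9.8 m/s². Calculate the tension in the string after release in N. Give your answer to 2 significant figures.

Resolve each weight along its own incline: the 7.2 kg mass has component 7.2 × 9.8 × sin 24° = 28.699 N down its slope, and the 10.1 kg mass has 10.1 × 9.8 × sin 61° = 86.570 N down its slope.
The 10.1 kg side's 86.570 N exceeds the other side's 28.699 N, so that mass slides down and the 7.2 kg mass slides up. Taking that direction as positive, Newton's second law for the whole system gives 86.570 − 28.699 = (7.2 + 10.1) a, so a = 57.871 / 17.3 = 3.3451 m/s².
For the 7.2 kg mass (up-slope positive): T − 28.699 = 7.2 × 3.3451, so T = 52.784 N.

53 N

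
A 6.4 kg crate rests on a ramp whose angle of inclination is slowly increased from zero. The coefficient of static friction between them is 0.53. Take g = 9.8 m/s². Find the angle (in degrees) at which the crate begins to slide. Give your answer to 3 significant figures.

27.9°

At the threshold of sliding, static friction is at its maximum μ_s N and exactly balances the weight component along the incline: mg sin θ = μ_s mg cos θ.
Hence tan θ = μ_s = 0.53, so θ = arctan(0.53) = 27.9236°.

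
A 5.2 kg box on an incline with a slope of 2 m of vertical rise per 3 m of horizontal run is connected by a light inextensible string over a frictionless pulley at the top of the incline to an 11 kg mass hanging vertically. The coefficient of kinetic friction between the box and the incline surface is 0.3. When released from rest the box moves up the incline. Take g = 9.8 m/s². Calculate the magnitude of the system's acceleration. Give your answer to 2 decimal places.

For the box on the incline: the weight component along the slope is m₁g sin 33.69° = 5.2 × 9.8 × 0.5547 = 28.268 N and the normal force is N = m₁g cos 33.69° = 42.401 N.
Kinetic friction opposes the box's motion up the incline: f = μN = 0.3 × 42.401 = 12.720 N acting down the slope.
Newton's second law for the box (up-slope positive): T − 28.268 − 12.720 = 5.2 a. For the hanging mass (downward positive): 11 × 9.8 − T = 11 a.
Adding the two equations eliminates T: 66.812 = 16.2 a, so a = 4.1242 m/s².

4.12 m/s²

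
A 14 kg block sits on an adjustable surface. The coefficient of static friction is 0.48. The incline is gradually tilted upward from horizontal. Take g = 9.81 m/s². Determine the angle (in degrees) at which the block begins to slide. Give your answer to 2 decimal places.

25.64°

At the threshold of sliding, static friction is at its maximum μ_s N and exactly balances the weight component along the incline: mg sin θ = μ_s mg cos θ.
Hence tan θ = μ_s = 0.48, so θ = arctan(0.48) = 25.6410°.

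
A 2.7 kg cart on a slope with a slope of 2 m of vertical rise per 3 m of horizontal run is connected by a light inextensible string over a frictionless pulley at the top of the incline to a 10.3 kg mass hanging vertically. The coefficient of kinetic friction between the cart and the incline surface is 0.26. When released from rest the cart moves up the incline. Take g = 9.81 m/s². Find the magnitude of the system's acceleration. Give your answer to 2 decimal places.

For the cart on the incline: the weight component along the slope is m₁g sin 33.69° = 2.7 × 9.81 × 0.5547 = 14.692 N and the normal force is N = m₁g cos 33.69° = 22.039 N.
Kinetic friction opposes the cart's motion up the incline: f = μN = 0.26 × 22.039 = 5.730 N acting down the slope.
Newton's second law for the cart (up-slope positive): T − 14.692 − 5.730 = 2.7 a. For the hanging mass (downward positive): 10.3 × 9.81 − T = 10.3 a.
Adding the two equations eliminates T: 80.621 = 13 a, so a = 6.2016 m/s².

6.20 m/s²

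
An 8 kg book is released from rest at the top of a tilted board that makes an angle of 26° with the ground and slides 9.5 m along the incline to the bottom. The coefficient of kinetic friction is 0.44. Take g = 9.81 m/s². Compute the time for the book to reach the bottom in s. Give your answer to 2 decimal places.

The weight component along the incline is mg sin 26° = 34.403 N and the normal force is N = mg cos 26° = 70.537 N.
Friction up the slope is f = μN = 0.44 × 70.537 = 31.036 N, so the net downslope force is 34.403 − 31.036 = 3.367 N and a = 3.367 / 8 = 0.4209 m/s².
Starting from rest, L = ½at², so t = √(2L/a) = √(2 × 9.5 / 0.4209) = 6.7187 s.

6.72 s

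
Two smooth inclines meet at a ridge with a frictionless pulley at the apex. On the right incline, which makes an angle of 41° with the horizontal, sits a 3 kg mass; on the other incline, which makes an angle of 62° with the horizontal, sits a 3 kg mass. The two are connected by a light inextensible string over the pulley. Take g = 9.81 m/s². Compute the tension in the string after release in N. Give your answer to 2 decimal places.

Resolve each weight along its own incline: the 3 kg mass has component 3 × 9.81 × sin 41° = 19.308 N down its slope, and the 3 kg mass has 3 × 9.81 × sin 62° = 25.985 N down its slope.
The 3 kg side's 25.985 N exceeds the other side's 19.308 N, so that mass slides down and the 3 kg mass slides up. Taking that direction as positive, Newton's second law for the whole system gives 25.985 − 19.308 = (3 + 3) a, so a = 6.677 / 6 = 1.1128 m/s².
For the 3 kg mass (up-slope positive): T − 19.308 = 3 × 1.1128, so T = 22.646 N.

22.65 N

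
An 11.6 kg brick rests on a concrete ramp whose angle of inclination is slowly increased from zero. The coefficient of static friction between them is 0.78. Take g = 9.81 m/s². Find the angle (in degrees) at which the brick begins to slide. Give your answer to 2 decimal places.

37.95°

At the threshold of sliding, static friction is at its maximum μ_s N and exactly balances the weight component along the incline: mg sin θ = μ_s mg cos θ.
Hence tan θ = μ_s = 0.78, so θ = arctan(0.78) = 37.9542°.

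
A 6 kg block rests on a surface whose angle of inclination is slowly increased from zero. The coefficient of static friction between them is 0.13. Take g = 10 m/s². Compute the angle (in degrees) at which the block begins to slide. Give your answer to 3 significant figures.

At the threshold of sliding, static friction is at its maximum μ_s N and exactly balances the weight component along the incline: mg sin θ = μ_s mg cos θ.
Hence tan θ = μ_s = 0.13, so θ = arctan(0.13) = 7.4069°.

7.41°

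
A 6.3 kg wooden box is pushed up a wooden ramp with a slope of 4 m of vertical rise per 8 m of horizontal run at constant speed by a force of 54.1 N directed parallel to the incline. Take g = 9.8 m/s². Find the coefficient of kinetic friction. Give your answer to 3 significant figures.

At constant speed ΣF = 0 along the incline. The applied 54.1 N acts up the slope; the weight component mg sin 26.57° = 27.611 N and kinetic friction μN both act down the slope.
So 54.1 = 27.611 + μ × 55.222, giving μ = (54.1 − 27.611) / 55.222 = 0.4797.

0.480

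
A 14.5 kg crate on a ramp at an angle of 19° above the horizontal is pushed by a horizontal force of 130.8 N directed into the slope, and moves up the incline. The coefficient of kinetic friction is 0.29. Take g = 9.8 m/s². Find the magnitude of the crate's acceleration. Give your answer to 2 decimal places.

1.80 m/s²

The horizontal push has components F cos 19° = 130.8 × 0.9455 = 123.671 N up the incline and F sin 19° = 130.8 × 0.3256 = 42.588 N pressing into the surface.
The normal force is therefore N = mg cos 19° + F sin 19° = 134.356 + 42.588 = 176.944 N, and kinetic friction down the slope is μN = 0.29 × 176.944 = 51.314 N.
Along the incline: F cos 19° − mg sin 19° − μN = ma, so 123.671 − 46.268 − 51.314 = 14.5 a, giving a = 1.7992 m/s².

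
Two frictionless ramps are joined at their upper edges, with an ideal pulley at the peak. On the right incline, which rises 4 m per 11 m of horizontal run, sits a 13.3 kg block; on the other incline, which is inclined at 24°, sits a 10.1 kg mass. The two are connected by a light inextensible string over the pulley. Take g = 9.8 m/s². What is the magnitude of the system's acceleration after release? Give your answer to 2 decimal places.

0.18 m/s²

Resolve each weight along its own incline: the 13.3 kg mass has component 13.3 × 9.8 × sin 19.98° = 44.543 N down its slope, and the 10.1 kg mass has 10.1 × 9.8 × sin 24° = 40.259 N down its slope.
The 13.3 kg side's 44.543 N exceeds the other side's 40.259 N, so that mass slides down and the 10.1 kg mass slides up. Taking that direction as positive, Newton's second law for the whole system gives 44.543 − 40.259 = (13.3 + 10.1) a, so a = 4.284 / 23.4 = 0.1831 m/s².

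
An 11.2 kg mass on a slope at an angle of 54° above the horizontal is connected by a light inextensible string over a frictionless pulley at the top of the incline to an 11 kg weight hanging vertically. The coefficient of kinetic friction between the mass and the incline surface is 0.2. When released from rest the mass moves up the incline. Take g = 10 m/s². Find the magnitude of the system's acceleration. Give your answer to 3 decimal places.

For the mass on the incline: the weight component along the slope is m₁g sin 54° = 11.2 × 10 × 0.8090 = 90.608 N and the normal force is N = m₁g cos 54° = 65.832 N.
Kinetic friction opposes the mass's motion up the incline: f = μN = 0.2 × 65.832 = 13.166 N acting down the slope.
Newton's second law for the mass (up-slope positive): T − 90.608 − 13.166 = 11.2 a. For the hanging weight (downward positive): 11 × 10 − T = 11 a.
Adding the two equations eliminates T: 6.226 = 22.2 a, so a = 0.2805 m/s².

0.280 m/s²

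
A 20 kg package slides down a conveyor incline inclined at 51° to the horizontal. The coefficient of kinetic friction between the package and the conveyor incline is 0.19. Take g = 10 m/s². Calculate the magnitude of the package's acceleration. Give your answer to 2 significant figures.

Resolving the weight along the incline: the component pulling the package down the slope is mg sin 51° = 20 × 10 × 0.7771 = 155.420 N, and the normal force is N = mg cos 51° = 20 × 10 × 0.6293 = 125.860 N.
Kinetic friction acts up the slope with magnitude f = μN = 0.19 × 125.860 = 23.913 N.
Net force along the incline is 155.420 − 23.913 = 131.507 N, so a = 131.507 / 20 = 6.5754 m/s².

6.6 m/s²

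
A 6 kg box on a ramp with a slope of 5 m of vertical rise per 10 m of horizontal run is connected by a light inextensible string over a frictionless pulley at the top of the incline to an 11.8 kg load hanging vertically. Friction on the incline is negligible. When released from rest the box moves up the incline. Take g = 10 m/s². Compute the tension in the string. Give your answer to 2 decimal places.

For the box on the incline: the weight component along the slope is m₁g sin 26.57° = 6 × 10 × 0.4472 = 26.832 N and the normal force is N = m₁g cos 26.57° = 53.666 N.
Newton's second law for the box (up-slope positive): T − 26.832 = 6 a. For the hanging load (downward positive): 11.8 × 10 − T = 11.8 a.
Adding the two equations eliminates T: 91.168 = 17.8 a, so a = 5.1218 m/s².
Then from the hanging load's equation, T = 11.8 × (10 − 5.1218) = 57.563 N.

57.56 N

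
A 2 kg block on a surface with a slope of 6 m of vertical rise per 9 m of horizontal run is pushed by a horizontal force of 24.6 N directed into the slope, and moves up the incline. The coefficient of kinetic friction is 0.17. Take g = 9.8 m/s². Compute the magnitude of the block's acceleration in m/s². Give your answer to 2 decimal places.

2.25 m/s²

The horizontal push has components F cos 33.69° = 24.6 × 0.8321 = 20.470 N up the incline and F sin 33.69° = 24.6 × 0.5547 = 13.646 N pressing into the surface.
The normal force is therefore N = mg cos 33.69° + F sin 33.69° = 16.309 + 13.646 = 29.955 N, and kinetic friction down the slope is μN = 0.17 × 29.955 = 5.092 N.
Along the incline: F cos 33.69° − mg sin 33.69° − μN = ma, so 20.470 − 10.872 − 5.092 = 2 a, giving a = 2.2530 m/s².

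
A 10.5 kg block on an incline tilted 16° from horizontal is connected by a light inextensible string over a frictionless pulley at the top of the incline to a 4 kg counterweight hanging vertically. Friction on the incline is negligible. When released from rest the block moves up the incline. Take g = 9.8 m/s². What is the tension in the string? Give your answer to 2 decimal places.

For the block on the incline: the weight component along the slope is m₁g sin 16° = 10.5 × 9.8 × 0.2756 = 28.359 N and the normal force is N = m₁g cos 16° = 98.914 N.
Newton's second law for the block (up-slope positive): T − 28.359 = 10.5 a. For the hanging counterweight (downward positive): 4 × 9.8 − T = 4 a.
Adding the two equations eliminates T: 10.841 = 14.5 a, so a = 0.7477 m/s².
Then from the hanging counterweight's equation, T = 4 × (9.8 − 0.7477) = 36.209 N.

36.21 N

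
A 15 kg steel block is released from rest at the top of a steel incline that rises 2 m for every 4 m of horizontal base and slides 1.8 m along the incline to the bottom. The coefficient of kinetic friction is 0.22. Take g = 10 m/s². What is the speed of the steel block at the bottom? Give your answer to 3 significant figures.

3.00 m/s

The weight component along the incline is mg sin 26.57° = 67.082 N and the normal force is N = mg cos 26.57° = 134.164 N.
Friction up the slope is f = μN = 0.22 × 134.164 = 29.516 N, so the net downslope force is 67.082 − 29.516 = 37.566 N and a = 37.566 / 15 = 2.5044 m/s².
Starting from rest over a distance of 1.8 m, v² = 2aL = 2 × 2.5044 × 1.8 = 9.0158, so v = 3.0026 m/s.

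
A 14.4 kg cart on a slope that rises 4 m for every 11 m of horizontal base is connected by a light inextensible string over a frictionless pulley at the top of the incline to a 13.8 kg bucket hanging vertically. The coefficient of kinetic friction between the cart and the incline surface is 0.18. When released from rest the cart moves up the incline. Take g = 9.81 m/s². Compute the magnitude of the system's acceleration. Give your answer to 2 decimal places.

2.24 m/s²

For the cart on the incline: the weight component along the slope is m₁g sin 19.98° = 14.4 × 9.81 × 0.3417 = 48.270 N and the normal force is N = m₁g cos 19.98° = 132.759 N.
Kinetic friction opposes the cart's motion up the incline: f = μN = 0.18 × 132.759 = 23.897 N acting down the slope.
Newton's second law for the cart (up-slope positive): T − 48.270 − 23.897 = 14.4 a. For the hanging bucket (downward positive): 13.8 × 9.81 − T = 13.8 a.
Adding the two equations eliminates T: 63.211 = 28.2 a, so a = 2.2415 m/s².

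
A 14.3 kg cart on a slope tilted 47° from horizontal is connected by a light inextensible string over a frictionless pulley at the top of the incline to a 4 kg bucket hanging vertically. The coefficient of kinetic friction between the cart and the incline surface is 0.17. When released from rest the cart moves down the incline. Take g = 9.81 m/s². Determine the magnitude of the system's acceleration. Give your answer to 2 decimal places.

For the cart on the incline: the weight component along the slope is m₁g sin 47° = 14.3 × 9.81 × 0.7314 = 102.603 N and the normal force is N = m₁g cos 47° = 95.673 N.
Kinetic friction opposes the cart's motion down the incline: f = μN = 0.17 × 95.673 = 16.264 N acting up the slope.
Newton's second law for the cart (down-slope positive): 102.603 − 16.264 − T = 14.3 a. For the hanging bucket (upward positive): T − 4 × 9.81 = 4 a.
Adding the two equations eliminates T: 47.099 = 18.3 a, so a = 2.5737 m/s².

2.57 m/s²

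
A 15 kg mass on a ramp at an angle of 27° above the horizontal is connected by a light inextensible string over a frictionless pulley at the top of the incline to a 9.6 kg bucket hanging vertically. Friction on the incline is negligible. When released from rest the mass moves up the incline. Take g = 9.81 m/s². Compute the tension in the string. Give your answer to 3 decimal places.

83.495 N

For the mass on the incline: the weight component along the slope is m₁g sin 27° = 15 × 9.81 × 0.4540 = 66.806 N and the normal force is N = m₁g cos 27° = 131.112 N.
Newton's second law for the mass (up-slope positive): T − 66.806 = 15 a. For the hanging bucket (downward positive): 9.6 × 9.81 − T = 9.6 a.
Adding the two equations eliminates T: 27.370 = 24.6 a, so a = 1.1126 m/s².
Then from the hanging bucket's equation, T = 9.6 × (9.81 − 1.1126) = 83.495 N.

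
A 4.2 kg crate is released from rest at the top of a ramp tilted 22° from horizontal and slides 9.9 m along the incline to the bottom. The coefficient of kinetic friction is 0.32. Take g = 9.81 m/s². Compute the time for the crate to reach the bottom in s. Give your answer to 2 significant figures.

The weight component along the incline is mg sin 22° = 15.435 N and the normal force is N = mg cos 22° = 38.202 N.
Friction up the slope is f = μN = 0.32 × 38.202 = 12.225 N, so the net downslope force is 15.435 − 12.225 = 3.210 N and a = 3.210 / 4.2 = 0.7643 m/s².
Starting from rest, L = ½at², so t = √(2L/a) = √(2 × 9.9 / 0.7643) = 5.0898 s.

5.1 s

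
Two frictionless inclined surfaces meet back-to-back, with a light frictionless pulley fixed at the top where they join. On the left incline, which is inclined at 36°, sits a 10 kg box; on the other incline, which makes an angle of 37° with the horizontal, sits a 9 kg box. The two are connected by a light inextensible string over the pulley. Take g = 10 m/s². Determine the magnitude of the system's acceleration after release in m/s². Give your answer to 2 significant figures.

Resolve each weight along its own incline: the 10 kg mass has component 10 × 10 × sin 36° = 58.779 N down its slope, and the 9 kg mass has 9 × 10 × sin 37° = 54.163 N down its slope.
The 10 kg side's 58.779 N exceeds the other side's 54.163 N, so that mass slides down and the 9 kg mass slides up. Taking that direction as positive, Newton's second law for the whole system gives 58.779 − 54.163 = (10 + 9) a, so a = 4.616 / 19 = 0.2429 m/s².

0.24 m/s²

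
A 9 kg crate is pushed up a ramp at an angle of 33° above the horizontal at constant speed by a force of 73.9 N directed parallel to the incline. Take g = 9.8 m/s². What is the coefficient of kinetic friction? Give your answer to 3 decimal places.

0.350

At constant speed ΣF = 0 along the incline. The applied 73.9 N acts up the slope; the weight component mg sin 33° = 48.037 N and kinetic friction μN both act down the slope.
So 73.9 = 48.037 + μ × 73.971, giving μ = (73.9 − 48.037) / 73.971 = 0.3496.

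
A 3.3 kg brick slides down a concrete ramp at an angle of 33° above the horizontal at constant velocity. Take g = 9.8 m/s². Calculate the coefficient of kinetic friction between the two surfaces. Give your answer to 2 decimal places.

0.65

At constant velocity the net force along the incline is zero: mg sin 33° = μ mg cos 33°.
So μ = tan 33° = 0.5446 / 0.8387 = 0.6493.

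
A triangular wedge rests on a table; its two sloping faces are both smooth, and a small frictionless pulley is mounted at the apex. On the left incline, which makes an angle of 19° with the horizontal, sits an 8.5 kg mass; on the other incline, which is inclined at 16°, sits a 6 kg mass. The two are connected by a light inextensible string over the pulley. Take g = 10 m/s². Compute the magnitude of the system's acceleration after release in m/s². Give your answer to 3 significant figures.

0.768 m/s²

Resolve each weight along its own incline: the 8.5 kg mass has component 8.5 × 10 × sin 19° = 27.673 N down its slope, and the 6 kg mass has 6 × 10 × sin 16° = 16.538 N down its slope.
The 8.5 kg side's 27.673 N exceeds the other side's 16.538 N, so that mass slides down and the 6 kg mass slides up. Taking that direction as positive, Newton's second law for the whole system gives 27.673 − 16.538 = (8.5 + 6) a, so a = 11.135 / 14.5 = 0.7679 m/s².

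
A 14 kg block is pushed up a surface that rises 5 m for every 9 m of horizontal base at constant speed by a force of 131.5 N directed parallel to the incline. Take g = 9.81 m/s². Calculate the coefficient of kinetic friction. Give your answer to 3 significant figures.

At constant speed ΣF = 0 along the incline. The applied 131.5 N acts up the slope; the weight component mg sin 29.05° = 66.698 N and kinetic friction μN both act down the slope.
So 131.5 = 66.698 + μ × 120.057, giving μ = (131.5 − 66.698) / 120.057 = 0.5398.

0.540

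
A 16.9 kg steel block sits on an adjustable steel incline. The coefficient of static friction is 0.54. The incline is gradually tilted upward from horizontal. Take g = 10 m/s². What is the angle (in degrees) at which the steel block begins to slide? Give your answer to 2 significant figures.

At the threshold of sliding, static friction is at its maximum μ_s N and exactly balances the weight component along the incline: mg sin θ = μ_s mg cos θ.
Hence tan θ = μ_s = 0.54, so θ = arctan(0.54) = 28.3690°.

28°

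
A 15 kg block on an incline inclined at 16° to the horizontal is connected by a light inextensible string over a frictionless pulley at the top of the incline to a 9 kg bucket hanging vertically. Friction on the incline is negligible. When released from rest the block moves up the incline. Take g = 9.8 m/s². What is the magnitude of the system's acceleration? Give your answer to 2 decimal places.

1.99 m/s²

For the block on the incline: the weight component along the slope is m₁g sin 16° = 15 × 9.8 × 0.2756 = 40.513 N and the normal force is N = m₁g cos 16° = 141.305 N.
Newton's second law for the block (up-slope positive): T − 40.513 = 15 a. For the hanging bucket (downward positive): 9 × 9.8 − T = 9 a.
Adding the two equations eliminates T: 47.687 = 24 a, so a = 1.9870 m/s².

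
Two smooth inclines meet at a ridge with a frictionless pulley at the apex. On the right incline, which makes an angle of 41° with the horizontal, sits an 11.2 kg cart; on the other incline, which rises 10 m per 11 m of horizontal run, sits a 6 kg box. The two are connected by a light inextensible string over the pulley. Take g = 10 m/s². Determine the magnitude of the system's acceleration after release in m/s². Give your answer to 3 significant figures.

Resolve each weight along its own incline: the 11.2 kg mass has component 11.2 × 10 × sin 41° = 73.479 N down its slope, and the 6 kg mass has 6 × 10 × sin 42.27° = 40.360 N down its slope.
The 11.2 kg side's 73.479 N exceeds the other side's 40.360 N, so that mass slides down and the 6 kg mass slides up. Taking that direction as positive, Newton's second law for the whole system gives 73.479 − 40.360 = (11.2 + 6) a, so a = 33.119 / 17.2 = 1.9255 m/s².

1.93 m/s²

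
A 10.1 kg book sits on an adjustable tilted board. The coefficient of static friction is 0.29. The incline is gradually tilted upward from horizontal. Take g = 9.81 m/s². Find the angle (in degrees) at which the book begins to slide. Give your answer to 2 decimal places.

16.17°

At the threshold of sliding, static friction is at its maximum μ_s N and exactly balances the weight component along the incline: mg sin θ = μ_s mg cos θ.
Hence tan θ = μ_s = 0.29, so θ = arctan(0.29) = 16.1722°.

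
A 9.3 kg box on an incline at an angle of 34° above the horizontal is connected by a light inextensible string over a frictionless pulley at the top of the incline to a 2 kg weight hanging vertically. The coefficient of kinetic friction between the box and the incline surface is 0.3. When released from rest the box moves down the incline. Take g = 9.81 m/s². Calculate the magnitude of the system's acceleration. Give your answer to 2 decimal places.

For the box on the incline: the weight component along the slope is m₁g sin 34° = 9.3 × 9.81 × 0.5592 = 51.017 N and the normal force is N = m₁g cos 34° = 75.636 N.
Kinetic friction opposes the box's motion down the incline: f = μN = 0.3 × 75.636 = 22.691 N acting up the slope.
Newton's second law for the box (down-slope positive): 51.017 − 22.691 − T = 9.3 a. For the hanging weight (upward positive): T − 2 × 9.81 = 2 a.
Adding the two equations eliminates T: 8.706 = 11.3 a, so a = 0.7704 m/s².

0.77 m/s²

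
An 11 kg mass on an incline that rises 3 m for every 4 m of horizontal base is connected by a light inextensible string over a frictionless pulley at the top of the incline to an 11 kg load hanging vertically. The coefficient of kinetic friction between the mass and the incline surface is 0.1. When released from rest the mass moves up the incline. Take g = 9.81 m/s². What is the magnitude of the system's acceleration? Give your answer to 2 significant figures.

For the mass on the incline: the weight component along the slope is m₁g sin 36.87° = 11 × 9.81 × 0.6000 = 64.746 N and the normal force is N = m₁g cos 36.87° = 86.328 N.
Kinetic friction opposes the mass's motion up the incline: f = μN = 0.1 × 86.328 = 8.633 N acting down the slope.
Newton's second law for the mass (up-slope positive): T − 64.746 − 8.633 = 11 a. For the hanging load (downward positive): 11 × 9.81 − T = 11 a.
Adding the two equations eliminates T: 34.531 = 22 a, so a = 1.5696 m/s².

1.6 m/s²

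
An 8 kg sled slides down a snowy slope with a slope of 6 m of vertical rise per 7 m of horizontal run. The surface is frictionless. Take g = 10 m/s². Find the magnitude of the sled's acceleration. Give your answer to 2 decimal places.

Resolving the weight along the incline: the component pulling the sled down the slope is mg sin 40.60° = 8 × 10 × 0.6508 = 52.064 N, and the normal force is N = mg cos 40.60° = 8 × 10 × 0.7593 = 60.744 N.
With no friction the net force along the incline is 52.064 N, so a = g sin 40.60° = 52.064 / 8 = 6.5080 m/s².

6.51 m/s²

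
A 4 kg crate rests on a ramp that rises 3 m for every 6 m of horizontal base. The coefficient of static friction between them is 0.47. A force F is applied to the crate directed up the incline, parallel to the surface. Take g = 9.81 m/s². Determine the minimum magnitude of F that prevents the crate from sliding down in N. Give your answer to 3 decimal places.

1.053 N

The normal force is N = mg cos 26.57° = 35.097 N. With F at its minimum the crate is on the verge of sliding down, so static friction is at its maximum μ_s N = 0.47 × 35.097 = 16.496 N and acts up the slope.
Equilibrium along the incline: F + μ_s N = mg sin 26.57°, so F = 17.549 − 16.496 = 1.053 N.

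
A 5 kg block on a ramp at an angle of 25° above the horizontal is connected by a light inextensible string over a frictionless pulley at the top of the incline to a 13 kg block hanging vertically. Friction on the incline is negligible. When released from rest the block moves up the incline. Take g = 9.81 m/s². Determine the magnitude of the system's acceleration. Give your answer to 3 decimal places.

5.933 m/s²

For the block on the incline: the weight component along the slope is m₁g sin 25° = 5 × 9.81 × 0.4226 = 20.729 N and the normal force is N = m₁g cos 25° = 44.454 N.
Newton's second law for the block (up-slope positive): T − 20.729 = 5 a. For the hanging block (downward positive): 13 × 9.81 − T = 13 a.
Adding the two equations eliminates T: 106.801 = 18 a, so a = 5.9334 m/s².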